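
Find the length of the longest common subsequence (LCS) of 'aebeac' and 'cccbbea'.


DP table for LCS of 'aebeac' and 'cccbbea':
       c  c  c  b  b  e  a
    0  0  0  0  0  0  0  0
  a 0  0  0  0  0  0  0  1
  e 0  0  0  0  0  0  1  1
  b 0  0  0  0  1  1  1  1
  e 0  0  0  0  1  1  2  2
  a 0  0  0  0  1  1  2  3
  c 0  1  1  1  1  1  2  3
LCS: 'bea'
LCS length = 3

3


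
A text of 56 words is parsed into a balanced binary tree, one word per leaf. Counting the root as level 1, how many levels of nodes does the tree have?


In a balanced binary tree with n leaves the deepest leaf is ceil(log2(n)) edges below the root,
so counting node levels inclusive of root and leaves gives ceil(log2(n)) + 1 levels.
log2(56) = 5.8074
ceil(5.8074) = 6
levels = 6 + 1 = 7

7


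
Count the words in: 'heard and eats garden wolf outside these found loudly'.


Counting words by splitting on spaces:
  Word 1: 'heard'
  Word 2: 'and'
  Word 3: 'eats'
  Word 4: 'garden'
  Word 5: 'wolf'
  Word 6: 'outside'
  Word 7: 'these'
  Word 8: 'found'
  Word 9: 'loudly'
Total words: 9

9


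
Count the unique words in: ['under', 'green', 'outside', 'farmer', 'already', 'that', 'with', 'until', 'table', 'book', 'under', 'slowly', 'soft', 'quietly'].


Listing all tokens and tracking unique types:
  Token 1: 'under' -> NEW (unique so far: 1)
  Token 2: 'green' -> NEW (unique so far: 2)
  Token 3: 'outside' -> NEW (unique so far: 3)
  Token 4: 'farmer' -> NEW (unique so far: 4)
  Token 5: 'already' -> NEW (unique so far: 5)
  Token 6: 'that' -> NEW (unique so far: 6)
  Token 7: 'with' -> NEW (unique so far: 7)
  Token 8: 'until' -> NEW (unique so far: 8)
  Token 9: 'table' -> NEW (unique so far: 9)
  Token 10: 'book' -> NEW (unique so far: 10)
  Token 11: 'under' -> duplicate (unique so far: 10)
  Token 12: 'slowly' -> NEW (unique so far: 11)
  Token 13: 'soft' -> NEW (unique so far: 12)
  Token 14: 'quietly' -> NEW (unique so far: 13)
Unique types: ('already', 'book', 'farmer', 'green', 'outside', 'quietly', 'slowly', 'soft', 'table', 'that', 'under', 'until', 'with')
Vocabulary size: 13

13


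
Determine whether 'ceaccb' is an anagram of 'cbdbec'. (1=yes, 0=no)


Sort characters of 'ceaccb': 'abccce'
Sort characters of 'cbdbec': 'bbccde'
Sorted forms differ -> they are NOT anagrams
Result: 0

0


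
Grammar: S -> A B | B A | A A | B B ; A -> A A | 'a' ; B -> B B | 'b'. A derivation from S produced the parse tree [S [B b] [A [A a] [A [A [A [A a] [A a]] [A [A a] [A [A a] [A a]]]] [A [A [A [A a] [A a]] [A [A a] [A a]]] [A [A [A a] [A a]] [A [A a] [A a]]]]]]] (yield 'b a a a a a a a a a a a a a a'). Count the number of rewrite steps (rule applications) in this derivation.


Every bracketed nonterminal node [X ...] in the tree is produced by exactly one rule application.
Reading the tree off as a leftmost derivation:
  Step 1: S  =>  B A   (applied S -> B A)
  Step 2: B A  =>  b A   (applied B -> b)
  Step 3: b A  =>  b A A   (applied A -> A A)
  Step 4: b A A  =>  b a A   (applied A -> a)
  Step 5: b a A  =>  b a A A   (applied A -> A A)
  Step 6: b a A A  =>  b a A A A   (applied A -> A A)
  Step 7: b a A A A  =>  b a A A A A   (applied A -> A A)
  Step 8: b a A A A A  =>  b a a A A A   (applied A -> a)
  Step 9: b a a A A A  =>  b a a a A A   (applied A -> a)
  Step 10: b a a a A A  =>  b a a a A A A   (applied A -> A A)
  Step 11: b a a a A A A  =>  b a a a a A A   (applied A -> a)
  Step 12: b a a a a A A  =>  b a a a a A A A   (applied A -> A A)
  Step 13: b a a a a A A A  =>  b a a a a a A A   (applied A -> a)
  Step 14: b a a a a a A A  =>  b a a a a a a A   (applied A -> a)
  Step 15: b a a a a a a A  =>  b a a a a a a A A   (applied A -> A A)
  Step 16: b a a a a a a A A  =>  b a a a a a a A A A   (applied A -> A A)
  Step 17: b a a a a a a A A A  =>  b a a a a a a A A A A   (applied A -> A A)
  Step 18: b a a a a a a A A A A  =>  b a a a a a a a A A A   (applied A -> a)
  Step 19: b a a a a a a a A A A  =>  b a a a a a a a a A A   (applied A -> a)
  Step 20: b a a a a a a a a A A  =>  b a a a a a a a a A A A   (applied A -> A A)
  Step 21: b a a a a a a a a A A A  =>  b a a a a a a a a a A A   (applied A -> a)
  Step 22: b a a a a a a a a a A A  =>  b a a a a a a a a a a A   (applied A -> a)
  Step 23: b a a a a a a a a a a A  =>  b a a a a a a a a a a A A   (applied A -> A A)
  Step 24: b a a a a a a a a a a A A  =>  b a a a a a a a a a a A A A   (applied A -> A A)
  Step 25: b a a a a a a a a a a A A A  =>  b a a a a a a a a a a a A A   (applied A -> a)
  Step 26: b a a a a a a a a a a a A A  =>  b a a a a a a a a a a a a A   (applied A -> a)
  Step 27: b a a a a a a a a a a a a A  =>  b a a a a a a a a a a a a A A   (applied A -> A A)
  Step 28: b a a a a a a a a a a a a A A  =>  b a a a a a a a a a a a a a A   (applied A -> a)
  Step 29: b a a a a a a a a a a a a a A  =>  b a a a a a a a a a a a a a a   (applied A -> a)
Final yield: b a a a a a a a a a a a a a a
Total rewrite steps: 29

29


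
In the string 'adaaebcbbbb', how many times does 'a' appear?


Scanning 'adaaebcbbbb' for 'a':
  Position 0: 'a' -> MATCH (count: 1)
  Position 2: 'a' -> MATCH (count: 2)
  Position 3: 'a' -> MATCH (count: 3)
Total occurrences of 'a': 3

3


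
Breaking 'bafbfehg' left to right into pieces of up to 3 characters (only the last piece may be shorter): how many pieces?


'bafbfehg' has 8 characters.
Chunking with max size 3:
  Chunk 1: 'baf' (positions 0-2)
  Chunk 2: 'bfe' (positions 3-5)
  Chunk 3: 'hg' (positions 6-7)
Total chunks: ceil(8 / 3) = 3

3


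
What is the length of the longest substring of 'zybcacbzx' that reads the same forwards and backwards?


Scanning 'zybcacbzx' for palindromic substrings.
Substring at positions 2-6: 'bcacb'.
Check: reverse('bcacb') = 'bcacb' -> palindrome confirmed.
Neighbouring characters ('y' / 'z') break symmetry, so it cannot extend further.
No longer palindromic substring exists; longest length = 5

5


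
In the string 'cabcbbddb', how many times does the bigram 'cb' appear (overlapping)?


Scanning 'cabcbbddb' for bigram 'cb':
  Position 0: 'ca' -> no
  Position 1: 'ab' -> no
  Position 2: 'bc' -> no
  Position 3: 'cb' -> MATCH
  Position 4: 'bb' -> no
  Position 5: 'bd' -> no
  Position 6: 'dd' -> no
  Position 7: 'db' -> no
Total matches: 1

1


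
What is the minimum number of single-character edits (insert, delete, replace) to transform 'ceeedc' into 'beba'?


Building DP table for s1='ceeedc' (len 6) and s2='beba' (len 4):
       b  e  b  a
    0  1  2  3  4
  c 1  1  2  3  4
  e 2  2  1  2  3
  e 3  3  2  2  3
  e 4  4  3  3  3
  d 5  5  4  4  4
  c 6  6  5  5  5
Edit distance = dp[6][4] = 5

5


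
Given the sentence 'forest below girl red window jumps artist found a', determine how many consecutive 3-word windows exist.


Word trigrams from [9] words:
  Trigram 1: (forest below girl)
  Trigram 2: (below girl red)
  Trigram 3: (girl red window)
  Trigram 4: (red window jumps)
  Trigram 5: (window jumps artist)
  Trigram 6: (jumps artist found)
  Trigram 7: (artist found a)
Total word trigrams: 9 - 2 = 7

7


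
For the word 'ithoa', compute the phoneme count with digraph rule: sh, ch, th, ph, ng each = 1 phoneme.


Parsing 'ithoa' greedily, digraphs first:
  'i' -> vowel phoneme (phonemes so far: 1)
  'th' -> digraph (1 consonant phoneme) (phonemes so far: 2)
  'o' -> vowel phoneme (phonemes so far: 3)
  'a' -> vowel phoneme (phonemes so far: 4)
Total phonemes: 4

4


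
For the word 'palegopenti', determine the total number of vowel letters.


Scanning each character of 'palegopenti':
  Position 1: 'p' -> consonant (running count: 0)
  Position 2: 'a' -> vowel (running count: 1)
  Position 3: 'l' -> consonant (running count: 1)
  Position 4: 'e' -> vowel (running count: 2)
  Position 5: 'g' -> consonant (running count: 2)
  Position 6: 'o' -> vowel (running count: 3)
  Position 7: 'p' -> consonant (running count: 3)
  Position 8: 'e' -> vowel (running count: 4)
  Position 9: 'n' -> consonant (running count: 4)
  Position 10: 't' -> consonant (running count: 4)
  Position 11: 'i' -> vowel (running count: 5)
Total vowels: 5

5


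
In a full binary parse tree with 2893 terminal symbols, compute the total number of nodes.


Leaf nodes (terminals): 2893
Internal nodes = n - 1 = 2893 - 1 = 2892
Total = leaves + internal = 2893 + 2892 = 5785

5785


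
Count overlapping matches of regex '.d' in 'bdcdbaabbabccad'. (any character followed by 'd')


Pattern: .d means any character followed by 'd'.
Scanning 'bdcdbaabbabccad' position-by-position:
  Pos 0: window 'bd' -> MATCH
  Pos 1: window 'dc' -> no
  Pos 2: window 'cd' -> MATCH
  Pos 3: window 'db' -> no
  Pos 4: window 'ba' -> no
  Pos 5: window 'aa' -> no
  Pos 6: window 'ab' -> no
  Pos 7: window 'bb' -> no
  Pos 8: window 'ba' -> no
  Pos 9: window 'ab' -> no
  Pos 10: window 'bc' -> no
  Pos 11: window 'cc' -> no
  Pos 12: window 'ca' -> no
  Pos 13: window 'ad' -> MATCH
  Pos 14: window 'd' -> no
Total matches: 3

3


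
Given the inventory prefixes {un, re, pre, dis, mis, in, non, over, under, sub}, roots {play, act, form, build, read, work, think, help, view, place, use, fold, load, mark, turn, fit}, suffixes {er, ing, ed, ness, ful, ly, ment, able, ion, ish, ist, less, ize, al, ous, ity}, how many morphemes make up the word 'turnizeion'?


Segmenting 'turnizeion' against the inventory:
  'turn' -> root (morpheme 1)
  'ize' -> suffix (morpheme 2)
  'ion' -> suffix (morpheme 3)
Total morphemes: 3

3


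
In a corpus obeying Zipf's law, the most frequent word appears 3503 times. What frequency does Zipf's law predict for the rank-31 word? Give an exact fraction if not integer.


Zipf's law: freq(rank) = f1 / rank
f1 = 3503, rank = 31
freq = 3503 / 31
= 113

113


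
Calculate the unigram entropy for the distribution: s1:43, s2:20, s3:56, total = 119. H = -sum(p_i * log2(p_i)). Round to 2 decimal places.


Computing entropy H = -sum(p_i * log2(p_i)):
  s1: p = 43/119 = 0.3613, -p*log2(p) = 0.5307
  s2: p = 20/119 = 0.1681, -p*log2(p) = 0.4324
  s3: p = 56/119 = 0.4706, -p*log2(p) = 0.5117
H = sum of terms = 1.4748
Rounded to 2 decimals: 1.47

1.47


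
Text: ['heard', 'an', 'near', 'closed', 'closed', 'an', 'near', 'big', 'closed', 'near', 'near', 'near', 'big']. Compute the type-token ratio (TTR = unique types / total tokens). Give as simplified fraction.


Tokens: 13
Unique types: ('an', 'big', 'closed', 'heard', 'near') = 5
TTR = 5/13
Already in lowest terms.

5/13


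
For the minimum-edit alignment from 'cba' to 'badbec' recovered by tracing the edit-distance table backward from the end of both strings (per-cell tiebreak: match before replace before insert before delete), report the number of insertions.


Edit distance = 5. Backtracking from cell (3, 6) with preference match > replace > insert > delete,
then listing the resulting alignment 'cba' -> 'badbec' left to right:
  Step 1: insert 'b' [insertion #1]
  Step 2: insert 'a' [insertion #2]
  Step 3: replace c->d
  Step 4: keep 'b'
  Step 5: insert 'e' [insertion #3]
  Step 6: replace a->c
Total insertions: 3

3


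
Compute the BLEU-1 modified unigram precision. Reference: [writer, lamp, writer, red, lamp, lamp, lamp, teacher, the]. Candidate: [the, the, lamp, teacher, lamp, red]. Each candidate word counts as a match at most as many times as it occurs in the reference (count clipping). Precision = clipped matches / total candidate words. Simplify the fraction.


Reference word counts: {'lamp': 4, 'red': 1, 'teacher': 1, 'the': 1, 'writer': 2}
Checking each candidate word (with clipping):
  'the' -> in reference (ref count 1, used 1/1) -> match (matches: 1)
  'the' -> ref count 1 already used up (1/1) -> clipped, no match (matches: 1)
  'lamp' -> in reference (ref count 4, used 1/4) -> match (matches: 2)
  'teacher' -> in reference (ref count 1, used 1/1) -> match (matches: 3)
  'lamp' -> in reference (ref count 4, used 2/4) -> match (matches: 4)
  'red' -> in reference (ref count 1, used 1/1) -> match (matches: 5)
Clipped matches: 5, Candidate length: 6
Precision = 5/6

5/6


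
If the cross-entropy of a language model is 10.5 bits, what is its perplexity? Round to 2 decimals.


Perplexity formula: PP = 2^H
H = 10.5
PP = 2^10.5
Decompose: 2^10.5 = 2^10 * 2^0.5 = 2^10 * sqrt(2)
2^10 = 1024, sqrt(2) ~ 1.4142136
PP ~ 1024 * 1.4142136 = 1448.1547264
Rounded to 2 decimals: 1448.15

1448.15


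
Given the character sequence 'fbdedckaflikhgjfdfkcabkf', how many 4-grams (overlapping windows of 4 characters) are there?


String 'fbdedckaflikhgjfdfkcabkf' has length L = 24.
Number of overlapping n-grams = L - n + 1
Substituting: 24 - 4 + 1 = 21

21


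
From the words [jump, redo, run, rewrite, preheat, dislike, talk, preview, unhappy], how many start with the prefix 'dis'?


Checking each word for prefix 'dis':
  'jump' -> no (count: 0)
  'redo' -> no (count: 0)
  'run' -> no (count: 0)
  'rewrite' -> no (count: 0)
  'preheat' -> no (count: 0)
  'dislike' -> YES, starts with 'dis' (count: 1)
  'talk' -> no (count: 1)
  'preview' -> no (count: 1)
  'unhappy' -> no (count: 1)
Total with prefix 'dis': 1

1


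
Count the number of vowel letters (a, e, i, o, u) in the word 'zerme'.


Scanning each character of 'zerme':
  Position 1: 'z' -> consonant (running count: 0)
  Position 2: 'e' -> vowel (running count: 1)
  Position 3: 'r' -> consonant (running count: 1)
  Position 4: 'm' -> consonant (running count: 1)
  Position 5: 'e' -> vowel (running count: 2)
Total vowels: 2

2


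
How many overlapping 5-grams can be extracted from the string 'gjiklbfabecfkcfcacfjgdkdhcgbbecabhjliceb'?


String 'gjiklbfabecfkcfcacfjgdkdhcgbbecabhjliceb' has length L = 40.
Number of overlapping n-grams = L - n + 1
Substituting: 40 - 5 + 1 = 36

36


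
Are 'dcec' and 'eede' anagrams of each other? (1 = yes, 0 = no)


Sort characters of 'dcec': 'ccde'
Sort characters of 'eede': 'deee'
Sorted forms differ -> they are NOT anagrams
Result: 0

0


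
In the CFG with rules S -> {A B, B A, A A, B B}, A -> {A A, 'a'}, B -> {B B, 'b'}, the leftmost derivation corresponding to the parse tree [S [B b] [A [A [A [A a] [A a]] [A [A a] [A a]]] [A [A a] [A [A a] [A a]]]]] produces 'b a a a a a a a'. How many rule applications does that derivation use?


Every bracketed nonterminal node [X ...] in the tree is produced by exactly one rule application.
Reading the tree off as a leftmost derivation:
  Step 1: S  =>  B A   (applied S -> B A)
  Step 2: B A  =>  b A   (applied B -> b)
  Step 3: b A  =>  b A A   (applied A -> A A)
  Step 4: b A A  =>  b A A A   (applied A -> A A)
  Step 5: b A A A  =>  b A A A A   (applied A -> A A)
  Step 6: b A A A A  =>  b a A A A   (applied A -> a)
  Step 7: b a A A A  =>  b a a A A   (applied A -> a)
  Step 8: b a a A A  =>  b a a A A A   (applied A -> A A)
  Step 9: b a a A A A  =>  b a a a A A   (applied A -> a)
  Step 10: b a a a A A  =>  b a a a a A   (applied A -> a)
  Step 11: b a a a a A  =>  b a a a a A A   (applied A -> A A)
  Step 12: b a a a a A A  =>  b a a a a a A   (applied A -> a)
  Step 13: b a a a a a A  =>  b a a a a a A A   (applied A -> A A)
  Step 14: b a a a a a A A  =>  b a a a a a a A   (applied A -> a)
  Step 15: b a a a a a a A  =>  b a a a a a a a   (applied A -> a)
Final yield: b a a a a a a a
Total rewrite steps: 15

15


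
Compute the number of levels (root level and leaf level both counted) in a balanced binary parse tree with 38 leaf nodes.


In a balanced binary tree with n leaves the deepest leaf is ceil(log2(n)) edges below the root,
so counting node levels inclusive of root and leaves gives ceil(log2(n)) + 1 levels.
log2(38) = 5.2479
ceil(5.2479) = 6
levels = 6 + 1 = 7

7


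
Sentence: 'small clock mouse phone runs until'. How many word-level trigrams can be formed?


Word trigrams from [6] words:
  Trigram 1: (small clock mouse)
  Trigram 2: (clock mouse phone)
  Trigram 3: (mouse phone runs)
  Trigram 4: (phone runs until)
Total word trigrams: 6 - 2 = 4

4


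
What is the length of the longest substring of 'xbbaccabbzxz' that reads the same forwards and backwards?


Scanning 'xbbaccabbzxz' for palindromic substrings.
Substring at positions 1-8: 'bbaccabb'.
Check: reverse('bbaccabb') = 'bbaccabb' -> palindrome confirmed.
Neighbouring characters ('x' / 'z') break symmetry, so it cannot extend further.
No longer palindromic substring exists; longest length = 8

8


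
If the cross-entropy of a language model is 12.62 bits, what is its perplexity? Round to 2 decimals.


Perplexity formula: PP = 2^H
H = 12.62
PP = 2^12.62
Decompose: 2^12.62 = 2^12 * 2^0.62
2^12 = 4096, 2^0.62 ~ 1.5368752
PP ~ 4096 * 1.5368752 = 6295.0408192
Rounded to 2 decimals: 6295.04

6295.04


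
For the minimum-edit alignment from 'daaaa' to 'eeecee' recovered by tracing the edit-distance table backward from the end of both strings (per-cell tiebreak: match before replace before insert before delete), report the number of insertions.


Edit distance = 6. Backtracking from cell (5, 6) with preference match > replace > insert > delete,
then listing the resulting alignment 'daaaa' -> 'eeecee' left to right:
  Step 1: insert 'e' [insertion #1]
  Step 2: replace d->e
  Step 3: replace a->e
  Step 4: replace a->c
  Step 5: replace a->e
  Step 6: replace a->e
Total insertions: 1

1


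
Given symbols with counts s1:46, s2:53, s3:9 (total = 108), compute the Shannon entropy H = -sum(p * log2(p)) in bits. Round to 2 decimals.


Computing entropy H = -sum(p_i * log2(p_i)):
  s1: p = 46/108 = 0.4259, -p*log2(p) = 0.5245
  s2: p = 53/108 = 0.4907, -p*log2(p) = 0.5040
  s3: p = 9/108 = 0.0833, -p*log2(p) = 0.2987
H = sum of terms = 1.3272
Rounded to 2 decimals: 1.33

1.33


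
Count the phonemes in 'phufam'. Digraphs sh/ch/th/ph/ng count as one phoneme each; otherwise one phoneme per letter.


Parsing 'phufam' greedily, digraphs first:
  'ph' -> digraph (1 consonant phoneme) (phonemes so far: 1)
  'u' -> vowel phoneme (phonemes so far: 2)
  'f' -> consonant phoneme (phonemes so far: 3)
  'a' -> vowel phoneme (phonemes so far: 4)
  'm' -> consonant phoneme (phonemes so far: 5)
Total phonemes: 5

5


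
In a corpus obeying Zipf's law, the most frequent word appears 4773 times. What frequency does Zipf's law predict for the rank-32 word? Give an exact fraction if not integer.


Zipf's law: freq(rank) = f1 / rank
f1 = 4773, rank = 32
freq = 4773 / 32
GCD(4773, 32) = 1
Simplified: 4773/32

4773/32


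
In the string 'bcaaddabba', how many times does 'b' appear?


Scanning 'bcaaddabba' for 'b':
  Position 0: 'b' -> MATCH (count: 1)
  Position 7: 'b' -> MATCH (count: 2)
  Position 8: 'b' -> MATCH (count: 3)
Total occurrences of 'b': 3

3


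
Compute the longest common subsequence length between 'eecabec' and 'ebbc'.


DP table for LCS of 'eecabec' and 'ebbc':
       e  b  b  c
    0  0  0  0  0
  e 0  1  1  1  1
  e 0  1  1  1  1
  c 0  1  1  1  2
  a 0  1  1  1  2
  b 0  1  2  2  2
  e 0  1  2  2  2
  c 0  1  2  2  3
LCS: 'ebc'
LCS length = 3

3


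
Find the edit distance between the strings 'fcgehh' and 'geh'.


Building DP table for s1='fcgehh' (len 6) and s2='geh' (len 3):
       g  e  h
    0  1  2  3
  f 1  1  2  3
  c 2  2  2  3
  g 3  2  3  3
  e 4  3  2  3
  h 5  4  3  2
  h 6  5  4  3
Edit distance = dp[6][3] = 3

3


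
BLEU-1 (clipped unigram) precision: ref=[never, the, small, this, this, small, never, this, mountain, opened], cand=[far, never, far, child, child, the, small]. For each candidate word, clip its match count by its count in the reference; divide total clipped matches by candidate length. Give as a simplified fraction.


Reference word counts: {'mountain': 1, 'never': 2, 'opened': 1, 'small': 2, 'the': 1, 'this': 3}
Checking each candidate word (with clipping):
  'far' -> not in reference -> no match (matches: 0)
  'never' -> in reference (ref count 2, used 1/2) -> match (matches: 1)
  'far' -> not in reference -> no match (matches: 1)
  'child' -> not in reference -> no match (matches: 1)
  'child' -> not in reference -> no match (matches: 1)
  'the' -> in reference (ref count 1, used 1/1) -> match (matches: 2)
  'small' -> in reference (ref count 2, used 1/2) -> match (matches: 3)
Clipped matches: 3, Candidate length: 7
Precision = 3/7

3/7


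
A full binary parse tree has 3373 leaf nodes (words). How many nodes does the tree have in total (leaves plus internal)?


Leaf nodes (terminals): 3373
Internal nodes = n - 1 = 3373 - 1 = 3372
Total = leaves + internal = 3373 + 3372 = 6745

6745


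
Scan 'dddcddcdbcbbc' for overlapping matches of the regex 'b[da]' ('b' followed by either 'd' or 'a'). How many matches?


Pattern: b[da] means 'b' followed by either 'd' or 'a'.
Scanning 'dddcddcdbcbbc' position-by-position:
  Pos 0: window 'dd' -> no
  Pos 1: window 'dd' -> no
  Pos 2: window 'dc' -> no
  Pos 3: window 'cd' -> no
  Pos 4: window 'dd' -> no
  Pos 5: window 'dc' -> no
  Pos 6: window 'cd' -> no
  Pos 7: window 'db' -> no
  Pos 8: window 'bc' -> no
  Pos 9: window 'cb' -> no
  Pos 10: window 'bb' -> no
  Pos 11: window 'bc' -> no
  Pos 12: window 'c' -> no
Total matches: 0

0


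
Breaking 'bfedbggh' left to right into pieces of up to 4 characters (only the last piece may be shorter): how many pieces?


'bfedbggh' has 8 characters.
Chunking with max size 4:
  Chunk 1: 'bfed' (positions 0-3)
  Chunk 2: 'bggh' (positions 4-7)
Total chunks: ceil(8 / 4) = 2

2


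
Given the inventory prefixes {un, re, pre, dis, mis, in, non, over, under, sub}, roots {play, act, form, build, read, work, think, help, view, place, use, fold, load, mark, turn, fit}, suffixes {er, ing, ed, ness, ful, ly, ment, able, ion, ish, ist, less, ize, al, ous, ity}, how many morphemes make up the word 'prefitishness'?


Segmenting 'prefitishness' against the inventory:
  'pre' -> prefix (morpheme 1)
  'fit' -> root (morpheme 2)
  'ish' -> suffix (morpheme 3)
  'ness' -> suffix (morpheme 4)
Total morphemes: 4

4


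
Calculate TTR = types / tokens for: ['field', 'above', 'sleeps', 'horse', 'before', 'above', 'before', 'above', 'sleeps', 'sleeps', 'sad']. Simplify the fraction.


Tokens: 11
Unique types: ('above', 'before', 'field', 'horse', 'sad', 'sleeps') = 6
TTR = 6/11
Already in lowest terms.

6/11


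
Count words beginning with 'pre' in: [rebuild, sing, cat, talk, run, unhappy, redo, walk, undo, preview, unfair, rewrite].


Checking each word for prefix 'pre':
  'rebuild' -> no (count: 0)
  'sing' -> no (count: 0)
  'cat' -> no (count: 0)
  'talk' -> no (count: 0)
  'run' -> no (count: 0)
  'unhappy' -> no (count: 0)
  'redo' -> no (count: 0)
  'walk' -> no (count: 0)
  'undo' -> no (count: 0)
  'preview' -> YES, starts with 'pre' (count: 1)
  'unfair' -> no (count: 1)
  'rewrite' -> no (count: 1)
Total with prefix 'pre': 1

1


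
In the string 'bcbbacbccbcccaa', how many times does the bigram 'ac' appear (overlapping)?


Scanning 'bcbbacbccbcccaa' for bigram 'ac':
  Position 0: 'bc' -> no
  Position 1: 'cb' -> no
  Position 2: 'bb' -> no
  Position 3: 'ba' -> no
  Position 4: 'ac' -> MATCH
  Position 5: 'cb' -> no
  Position 6: 'bc' -> no
  Position 7: 'cc' -> no
  Position 8: 'cb' -> no
  Position 9: 'bc' -> no
  Position 10: 'cc' -> no
  Position 11: 'cc' -> no
  Position 12: 'ca' -> no
  Position 13: 'aa' -> no
Total matches: 1

1


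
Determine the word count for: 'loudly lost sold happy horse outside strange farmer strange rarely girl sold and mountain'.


Counting words by splitting on spaces:
  Word 1: 'loudly'
  Word 2: 'lost'
  Word 3: 'sold'
  Word 4: 'happy'
  Word 5: 'horse'
  Word 6: 'outside'
  Word 7: 'strange'
  Word 8: 'farmer'
  Word 9: 'strange'
  Word 10: 'rarely'
  Word 11: 'girl'
  Word 12: 'sold'
  Word 13: 'and'
  Word 14: 'mountain'
Total words: 14

14


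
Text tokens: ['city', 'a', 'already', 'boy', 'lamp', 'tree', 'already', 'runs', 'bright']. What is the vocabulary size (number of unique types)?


Listing all tokens and tracking unique types:
  Token 1: 'city' -> NEW (unique so far: 1)
  Token 2: 'a' -> NEW (unique so far: 2)
  Token 3: 'already' -> NEW (unique so far: 3)
  Token 4: 'boy' -> NEW (unique so far: 4)
  Token 5: 'lamp' -> NEW (unique so far: 5)
  Token 6: 'tree' -> NEW (unique so far: 6)
  Token 7: 'already' -> duplicate (unique so far: 6)
  Token 8: 'runs' -> NEW (unique so far: 7)
  Token 9: 'bright' -> NEW (unique so far: 8)
Unique types: ('a', 'already', 'boy', 'bright', 'city', 'lamp', 'runs', 'tree')
Vocabulary size: 8

8


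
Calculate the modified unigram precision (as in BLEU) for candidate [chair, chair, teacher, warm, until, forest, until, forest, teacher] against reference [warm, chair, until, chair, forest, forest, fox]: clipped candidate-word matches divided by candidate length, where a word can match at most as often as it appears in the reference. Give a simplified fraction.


Reference word counts: {'chair': 2, 'forest': 2, 'fox': 1, 'until': 1, 'warm': 1}
Checking each candidate word (with clipping):
  'chair' -> in reference (ref count 2, used 1/2) -> match (matches: 1)
  'chair' -> in reference (ref count 2, used 2/2) -> match (matches: 2)
  'teacher' -> not in reference -> no match (matches: 2)
  'warm' -> in reference (ref count 1, used 1/1) -> match (matches: 3)
  'until' -> in reference (ref count 1, used 1/1) -> match (matches: 4)
  'forest' -> in reference (ref count 2, used 1/2) -> match (matches: 5)
  'until' -> ref count 1 already used up (1/1) -> clipped, no match (matches: 5)
  'forest' -> in reference (ref count 2, used 2/2) -> match (matches: 6)
  'teacher' -> not in reference -> no match (matches: 6)
Clipped matches: 6, Candidate length: 9
Precision = 6/9 = 2/3

2/3


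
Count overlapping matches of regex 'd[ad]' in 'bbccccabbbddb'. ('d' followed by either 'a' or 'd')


Pattern: d[ad] means 'd' followed by either 'a' or 'd'.
Scanning 'bbccccabbbddb' position-by-position:
  Pos 0: window 'bb' -> no
  Pos 1: window 'bc' -> no
  Pos 2: window 'cc' -> no
  Pos 3: window 'cc' -> no
  Pos 4: window 'cc' -> no
  Pos 5: window 'ca' -> no
  Pos 6: window 'ab' -> no
  Pos 7: window 'bb' -> no
  Pos 8: window 'bb' -> no
  Pos 9: window 'bd' -> no
  Pos 10: window 'dd' -> MATCH
  Pos 11: window 'db' -> no
  Pos 12: window 'b' -> no
Total matches: 1

1


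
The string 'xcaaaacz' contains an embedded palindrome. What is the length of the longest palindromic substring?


Scanning 'xcaaaacz' for palindromic substrings.
Substring at positions 1-6: 'caaaac'.
Check: reverse('caaaac') = 'caaaac' -> palindrome confirmed.
Neighbouring characters ('x' / 'z') break symmetry, so it cannot extend further.
No longer palindromic substring exists; longest length = 6

6


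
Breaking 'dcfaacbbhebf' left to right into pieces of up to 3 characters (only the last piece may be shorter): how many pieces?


'dcfaacbbhebf' has 12 characters.
Chunking with max size 3:
  Chunk 1: 'dcf' (positions 0-2)
  Chunk 2: 'aac' (positions 3-5)
  Chunk 3: 'bbh' (positions 6-8)
  Chunk 4: 'ebf' (positions 9-11)
Total chunks: ceil(12 / 3) = 4

4


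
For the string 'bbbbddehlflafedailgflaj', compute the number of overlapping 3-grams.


String 'bbbbddehlflafedailgflaj' has length L = 23.
Number of overlapping n-grams = L - n + 1
Substituting: 23 - 3 + 1 = 21

21


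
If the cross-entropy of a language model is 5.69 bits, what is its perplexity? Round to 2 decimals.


Perplexity formula: PP = 2^H
H = 5.69
PP = 2^5.69
Decompose: 2^5.69 = 2^5 * 2^0.69
2^5 = 32, 2^0.69 ~ 1.6132835
PP ~ 32 * 1.6132835 = 51.6250720
Rounded to 2 decimals: 51.63

51.63


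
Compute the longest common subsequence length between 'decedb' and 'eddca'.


DP table for LCS of 'decedb' and 'eddca':
       e  d  d  c  a
    0  0  0  0  0  0
  d 0  0  1  1  1  1
  e 0  1  1  1  1  1
  c 0  1  1  1  2  2
  e 0  1  1  1  2  2
  d 0  1  2  2  2  2
  b 0  1  2  2  2  2
LCS: 'dc'
LCS length = 2

2


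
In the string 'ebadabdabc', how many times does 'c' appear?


Scanning 'ebadabdabc' for 'c':
  Position 9: 'c' -> MATCH (count: 1)
Total occurrences of 'c': 1

1


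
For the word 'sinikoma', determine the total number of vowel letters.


Scanning each character of 'sinikoma':
  Position 1: 's' -> consonant (running count: 0)
  Position 2: 'i' -> vowel (running count: 1)
  Position 3: 'n' -> consonant (running count: 1)
  Position 4: 'i' -> vowel (running count: 2)
  Position 5: 'k' -> consonant (running count: 2)
  Position 6: 'o' -> vowel (running count: 3)
  Position 7: 'm' -> consonant (running count: 3)
  Position 8: 'a' -> vowel (running count: 4)
Total vowels: 4

4


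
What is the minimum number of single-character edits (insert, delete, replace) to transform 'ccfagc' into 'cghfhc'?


Building DP table for s1='ccfagc' (len 6) and s2='cghfhc' (len 6):
       c  g  h  f  h  c
    0  1  2  3  4  5  6
  c 1  0  1  2  3  4  5
  c 2  1  1  2  3  4  4
  f 3  2  2  2  2  3  4
  a 4  3  3  3  3  3  4
  g 5  4  3  4  4  4  4
  c 6  5  4  4  5  5  4
Edit distance = dp[6][6] = 4

4


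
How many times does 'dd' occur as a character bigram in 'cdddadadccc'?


Scanning 'cdddadadccc' for bigram 'dd':
  Position 0: 'cd' -> no
  Position 1: 'dd' -> MATCH
  Position 2: 'dd' -> MATCH
  Position 3: 'da' -> no
  Position 4: 'ad' -> no
  Position 5: 'da' -> no
  Position 6: 'ad' -> no
  Position 7: 'dc' -> no
  Position 8: 'cc' -> no
  Position 9: 'cc' -> no
Total matches: 2

2


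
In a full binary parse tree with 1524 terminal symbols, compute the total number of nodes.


Leaf nodes (terminals): 1524
Internal nodes = n - 1 = 1524 - 1 = 1523
Total = leaves + internal = 1524 + 1523 = 3047

3047


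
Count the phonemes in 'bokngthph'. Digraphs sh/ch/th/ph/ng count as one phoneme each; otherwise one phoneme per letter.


Parsing 'bokngthph' greedily, digraphs first:
  'b' -> consonant phoneme (phonemes so far: 1)
  'o' -> vowel phoneme (phonemes so far: 2)
  'k' -> consonant phoneme (phonemes so far: 3)
  'ng' -> digraph (1 consonant phoneme) (phonemes so far: 4)
  'th' -> digraph (1 consonant phoneme) (phonemes so far: 5)
  'ph' -> digraph (1 consonant phoneme) (phonemes so far: 6)
Total phonemes: 6

6


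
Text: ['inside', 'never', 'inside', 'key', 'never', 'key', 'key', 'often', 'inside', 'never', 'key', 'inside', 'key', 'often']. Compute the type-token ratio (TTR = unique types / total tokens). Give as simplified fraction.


Tokens: 14
Unique types: ('inside', 'key', 'never', 'often') = 4
TTR = 4/14
Simplify: divide both by 2 -> 2/7
TTR = 2/7

2/7


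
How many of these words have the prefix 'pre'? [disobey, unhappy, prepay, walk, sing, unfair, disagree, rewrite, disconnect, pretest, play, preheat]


Checking each word for prefix 'pre':
  'disobey' -> no (count: 0)
  'unhappy' -> no (count: 0)
  'prepay' -> YES, starts with 'pre' (count: 1)
  'walk' -> no (count: 1)
  'sing' -> no (count: 1)
  'unfair' -> no (count: 1)
  'disagree' -> no (count: 1)
  'rewrite' -> no (count: 1)
  'disconnect' -> no (count: 1)
  'pretest' -> YES, starts with 'pre' (count: 2)
  'play' -> no (count: 2)
  'preheat' -> YES, starts with 'pre' (count: 3)
Total with prefix 'pre': 3

3


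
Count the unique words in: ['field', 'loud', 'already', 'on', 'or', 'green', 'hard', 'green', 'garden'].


Listing all tokens and tracking unique types:
  Token 1: 'field' -> NEW (unique so far: 1)
  Token 2: 'loud' -> NEW (unique so far: 2)
  Token 3: 'already' -> NEW (unique so far: 3)
  Token 4: 'on' -> NEW (unique so far: 4)
  Token 5: 'or' -> NEW (unique so far: 5)
  Token 6: 'green' -> NEW (unique so far: 6)
  Token 7: 'hard' -> NEW (unique so far: 7)
  Token 8: 'green' -> duplicate (unique so far: 7)
  Token 9: 'garden' -> NEW (unique so far: 8)
Unique types: ('already', 'field', 'garden', 'green', 'hard', 'loud', 'on', 'or')
Vocabulary size: 8

8


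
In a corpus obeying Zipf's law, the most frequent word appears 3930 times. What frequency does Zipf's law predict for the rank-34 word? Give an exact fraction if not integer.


Zipf's law: freq(rank) = f1 / rank
f1 = 3930, rank = 34
freq = 3930 / 34
GCD(3930, 34) = 2
Simplified: 1965/17

1965/17


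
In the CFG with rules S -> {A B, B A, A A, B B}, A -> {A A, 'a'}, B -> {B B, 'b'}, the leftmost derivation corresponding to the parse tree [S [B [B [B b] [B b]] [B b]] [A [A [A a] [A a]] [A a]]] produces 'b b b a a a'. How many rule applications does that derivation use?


Every bracketed nonterminal node [X ...] in the tree is produced by exactly one rule application.
Reading the tree off as a leftmost derivation:
  Step 1: S  =>  B A   (applied S -> B A)
  Step 2: B A  =>  B B A   (applied B -> B B)
  Step 3: B B A  =>  B B B A   (applied B -> B B)
  Step 4: B B B A  =>  b B B A   (applied B -> b)
  Step 5: b B B A  =>  b b B A   (applied B -> b)
  Step 6: b b B A  =>  b b b A   (applied B -> b)
  Step 7: b b b A  =>  b b b A A   (applied A -> A A)
  Step 8: b b b A A  =>  b b b A A A   (applied A -> A A)
  Step 9: b b b A A A  =>  b b b a A A   (applied A -> a)
  Step 10: b b b a A A  =>  b b b a a A   (applied A -> a)
  Step 11: b b b a a A  =>  b b b a a a   (applied A -> a)
Final yield: b b b a a a
Total rewrite steps: 11

11


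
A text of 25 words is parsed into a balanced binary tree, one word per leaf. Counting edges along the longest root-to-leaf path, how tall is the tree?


In a balanced binary tree with n leaves the deepest leaf is ceil(log2(n)) edges below the root.
log2(25) = 4.6439
ceil(4.6439) = 5
height (edges) = 5

5


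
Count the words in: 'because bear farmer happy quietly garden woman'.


Counting words by splitting on spaces:
  Word 1: 'because'
  Word 2: 'bear'
  Word 3: 'farmer'
  Word 4: 'happy'
  Word 5: 'quietly'
  Word 6: 'garden'
  Word 7: 'woman'
Total words: 7

7


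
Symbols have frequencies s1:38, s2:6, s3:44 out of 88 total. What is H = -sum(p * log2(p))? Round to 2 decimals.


Computing entropy H = -sum(p_i * log2(p_i)):
  s1: p = 38/88 = 0.4318, -p*log2(p) = 0.5231
  s2: p = 6/88 = 0.0682, -p*log2(p) = 0.2642
  s3: p = 44/88 = 0.5000, -p*log2(p) = 0.5000
H = sum of terms = 1.2873
Rounded to 2 decimals: 1.29

1.29


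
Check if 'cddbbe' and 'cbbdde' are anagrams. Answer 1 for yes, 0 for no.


Sort characters of 'cddbbe': 'bbcdde'
Sort characters of 'cbbdde': 'bbcdde'
Sorted forms match -> they ARE anagrams
Result: 1

1


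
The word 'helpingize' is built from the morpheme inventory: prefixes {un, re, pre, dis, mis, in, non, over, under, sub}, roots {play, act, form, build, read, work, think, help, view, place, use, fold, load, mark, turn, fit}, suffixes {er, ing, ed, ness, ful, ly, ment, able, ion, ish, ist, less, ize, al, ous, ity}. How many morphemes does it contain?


Segmenting 'helpingize' against the inventory:
  'help' -> root (morpheme 1)
  'ing' -> suffix (morpheme 2)
  'ize' -> suffix (morpheme 3)
Total morphemes: 3

3


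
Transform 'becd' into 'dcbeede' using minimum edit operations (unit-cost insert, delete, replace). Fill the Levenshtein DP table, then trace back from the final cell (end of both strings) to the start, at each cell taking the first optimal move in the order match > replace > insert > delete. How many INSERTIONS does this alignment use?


Edit distance = 4. Backtracking from cell (4, 7) with preference match > replace > insert > delete,
then listing the resulting alignment 'becd' -> 'dcbeede' left to right:
  Step 1: insert 'd' [insertion #1]
  Step 2: insert 'c' [insertion #2]
  Step 3: keep 'b'
  Step 4: keep 'e'
  Step 5: replace c->e
  Step 6: keep 'd'
  Step 7: insert 'e' [insertion #3]
Total insertions: 3

3


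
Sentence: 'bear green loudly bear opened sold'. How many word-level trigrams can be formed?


Word trigrams from [6] words:
  Trigram 1: (bear green loudly)
  Trigram 2: (green loudly bear)
  Trigram 3: (loudly bear opened)
  Trigram 4: (bear opened sold)
Total word trigrams: 6 - 2 = 4

4


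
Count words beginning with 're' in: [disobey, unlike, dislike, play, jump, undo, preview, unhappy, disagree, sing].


Checking each word for prefix 're':
  'disobey' -> no (count: 0)
  'unlike' -> no (count: 0)
  'dislike' -> no (count: 0)
  'play' -> no (count: 0)
  'jump' -> no (count: 0)
  'undo' -> no (count: 0)
  'preview' -> no (count: 0)
  'unhappy' -> no (count: 0)
  'disagree' -> no (count: 0)
  'sing' -> no (count: 0)
Total with prefix 're': 0

0


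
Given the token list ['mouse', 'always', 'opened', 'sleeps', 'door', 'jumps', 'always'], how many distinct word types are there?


Listing all tokens and tracking unique types:
  Token 1: 'mouse' -> NEW (unique so far: 1)
  Token 2: 'always' -> NEW (unique so far: 2)
  Token 3: 'opened' -> NEW (unique so far: 3)
  Token 4: 'sleeps' -> NEW (unique so far: 4)
  Token 5: 'door' -> NEW (unique so far: 5)
  Token 6: 'jumps' -> NEW (unique so far: 6)
  Token 7: 'always' -> duplicate (unique so far: 6)
Unique types: ('always', 'door', 'jumps', 'mouse', 'opened', 'sleeps')
Vocabulary size: 6

6


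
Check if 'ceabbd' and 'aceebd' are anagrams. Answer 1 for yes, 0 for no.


Sort characters of 'ceabbd': 'abbcde'
Sort characters of 'aceebd': 'abcdee'
Sorted forms differ -> they are NOT anagrams
Result: 0

0


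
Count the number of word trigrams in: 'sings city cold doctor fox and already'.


Word trigrams from [7] words:
  Trigram 1: (sings city cold)
  Trigram 2: (city cold doctor)
  Trigram 3: (cold doctor fox)
  Trigram 4: (doctor fox and)
  Trigram 5: (fox and already)
Total word trigrams: 7 - 2 = 5

5


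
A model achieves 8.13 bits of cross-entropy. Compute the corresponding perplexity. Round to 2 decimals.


Perplexity formula: PP = 2^H
H = 8.13
PP = 2^8.13
Decompose: 2^8.13 = 2^8 * 2^0.13
2^8 = 256, 2^0.13 ~ 1.0942937
PP ~ 256 * 1.0942937 = 280.1391872
Rounded to 2 decimals: 280.14

280.14


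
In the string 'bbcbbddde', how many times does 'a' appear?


Scanning 'bbcbbddde' for 'a':
  No matches found.
Total occurrences of 'a': 0

0


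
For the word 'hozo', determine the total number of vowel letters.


Scanning each character of 'hozo':
  Position 1: 'h' -> consonant (running count: 0)
  Position 2: 'o' -> vowel (running count: 1)
  Position 3: 'z' -> consonant (running count: 1)
  Position 4: 'o' -> vowel (running count: 2)
Total vowels: 2

2


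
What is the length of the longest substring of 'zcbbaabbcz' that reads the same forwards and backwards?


Scanning 'zcbbaabbcz' for palindromic substrings.
Substring at positions 0-9: 'zcbbaabbcz'.
Check: reverse('zcbbaabbcz') = 'zcbbaabbcz' -> palindrome confirmed.
No longer palindromic substring exists; longest length = 10

10


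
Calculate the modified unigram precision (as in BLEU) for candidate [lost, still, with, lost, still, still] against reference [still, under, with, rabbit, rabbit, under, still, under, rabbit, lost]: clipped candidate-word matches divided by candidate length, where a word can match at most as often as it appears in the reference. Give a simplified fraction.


Reference word counts: {'lost': 1, 'rabbit': 3, 'still': 2, 'under': 3, 'with': 1}
Checking each candidate word (with clipping):
  'lost' -> in reference (ref count 1, used 1/1) -> match (matches: 1)
  'still' -> in reference (ref count 2, used 1/2) -> match (matches: 2)
  'with' -> in reference (ref count 1, used 1/1) -> match (matches: 3)
  'lost' -> ref count 1 already used up (1/1) -> clipped, no match (matches: 3)
  'still' -> in reference (ref count 2, used 2/2) -> match (matches: 4)
  'still' -> ref count 2 already used up (2/2) -> clipped, no match (matches: 4)
Clipped matches: 4, Candidate length: 6
Precision = 4/6 = 2/3

2/3


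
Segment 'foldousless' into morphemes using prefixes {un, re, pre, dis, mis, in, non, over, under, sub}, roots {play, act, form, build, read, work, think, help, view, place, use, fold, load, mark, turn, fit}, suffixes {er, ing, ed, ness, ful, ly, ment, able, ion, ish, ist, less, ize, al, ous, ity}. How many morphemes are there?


Segmenting 'foldousless' against the inventory:
  'fold' -> root (morpheme 1)
  'ous' -> suffix (morpheme 2)
  'less' -> suffix (morpheme 3)
Total morphemes: 3

3


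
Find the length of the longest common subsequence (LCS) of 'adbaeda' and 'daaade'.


DP table for LCS of 'adbaeda' and 'daaade':
       d  a  a  a  d  e
    0  0  0  0  0  0  0
  a 0  0  1  1  1  1  1
  d 0  1  1  1  1  2  2
  b 0  1  1  1  1  2  2
  a 0  1  2  2  2  2  2
  e 0  1  2  2  2  2  3
  d 0  1  2  2  2  3  3
  a 0  1  2  3  3  3  3
LCS: 'ade'
LCS length = 3

3
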